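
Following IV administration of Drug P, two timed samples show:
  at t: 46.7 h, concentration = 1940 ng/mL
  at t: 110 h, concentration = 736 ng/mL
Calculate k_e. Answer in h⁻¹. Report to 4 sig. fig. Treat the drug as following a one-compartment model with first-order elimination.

0.01531 h⁻¹

k = ln(C₁/C₂) / (t₂ − t₁) = ln(1940/736) / (110 − 46.7)
  = 0.9692 / 63.30 = 0.01531 h⁻¹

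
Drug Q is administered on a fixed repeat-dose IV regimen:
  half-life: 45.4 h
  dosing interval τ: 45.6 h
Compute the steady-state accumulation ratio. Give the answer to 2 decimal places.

1.99

k = ln2 / t½ = 0.693147 / 45.4 = 0.01527 h⁻¹
e^(−kτ) = e^(−0.01527 × 45.6) = 0.4984
Accumulation ratio R = 1 / (1 − e^(−kτ)) = 1 / (1 − 0.4984) = 1.994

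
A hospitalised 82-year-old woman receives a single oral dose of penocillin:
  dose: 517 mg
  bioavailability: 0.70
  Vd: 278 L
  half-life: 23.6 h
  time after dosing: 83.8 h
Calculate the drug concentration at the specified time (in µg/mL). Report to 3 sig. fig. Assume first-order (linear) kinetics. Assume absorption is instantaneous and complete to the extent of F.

Amount reaching circulation = F × Dose = 0.70 × 517.0 = 361.9 mg
C₀ = F·Dose / Vd = 361.9 / 278 = 1.302 mg/L
k = ln2 / t½ = 0.693147 / 23.6 = 0.02937 h⁻¹
C = C₀ · e^(−k·t) = 1.302 × e^(−0.02937 × 83.8)
  = 1.302 × 0.08533 = 0.1111 mg/L
(0.1111 mg/L = 0.1111 µg/mL)

0.111 µg/mL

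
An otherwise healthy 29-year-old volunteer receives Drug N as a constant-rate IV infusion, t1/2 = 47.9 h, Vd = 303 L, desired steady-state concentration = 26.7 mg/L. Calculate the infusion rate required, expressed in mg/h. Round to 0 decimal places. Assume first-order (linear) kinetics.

k = ln2 / t½ = 0.693147 / 47.9 = 0.01447 h⁻¹
CL = k × Vd = 0.01447 × 303 = 4.384 L/h
At steady state, infusion rate R₀ = Css × CL = 26.7 × 4.384 = 117.1 mg/h

117 mg/h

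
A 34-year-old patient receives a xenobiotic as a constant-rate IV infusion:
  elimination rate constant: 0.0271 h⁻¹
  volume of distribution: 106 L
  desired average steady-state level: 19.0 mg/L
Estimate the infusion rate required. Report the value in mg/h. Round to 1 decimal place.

54.6 mg/h

CL = k × Vd = 0.02710 × 106 = 2.873 L/h
At steady state, infusion rate R₀ = Css × CL = 19.0 × 2.873 = 54.59 mg/h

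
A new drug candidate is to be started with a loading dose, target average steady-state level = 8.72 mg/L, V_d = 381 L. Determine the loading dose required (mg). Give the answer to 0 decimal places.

LD = Css × Vd = 8.72 × 381 = 3322 mg

3322 mg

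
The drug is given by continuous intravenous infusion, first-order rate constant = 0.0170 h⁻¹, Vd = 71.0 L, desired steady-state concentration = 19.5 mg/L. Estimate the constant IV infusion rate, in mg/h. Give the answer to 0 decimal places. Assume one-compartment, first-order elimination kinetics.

24 mg/h

CL = k × Vd = 0.01700 × 71.0 = 1.207 L/h
At steady state, infusion rate R₀ = Css × CL = 19.5 × 1.207 = 23.54 mg/h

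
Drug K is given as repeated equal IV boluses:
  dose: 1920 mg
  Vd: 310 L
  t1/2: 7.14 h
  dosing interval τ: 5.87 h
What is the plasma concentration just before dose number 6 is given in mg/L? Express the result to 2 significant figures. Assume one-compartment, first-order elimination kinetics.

C₀ per dose = Dose / Vd = 1920 / 310 = 6.194 mg/L
k = ln2 / t½ = 0.693147 / 7.14 = 0.09708 h⁻¹
Fraction remaining after one interval: r = e^(−kτ) = e^(−0.09708 × 5.87) = 0.5656
Before dose 6, 5 doses have been given (aged 1τ, 2τ, 3τ, 4τ, 5τ).
C_trough = C₀ × (r + r² + … + r^5) = C₀ × r(1−r^5)/(1−r)
        = 6.194 × 0.5656 × (1 − 0.05788) / (1 − 0.5656) = 7.598 mg/L

7.6 mg/L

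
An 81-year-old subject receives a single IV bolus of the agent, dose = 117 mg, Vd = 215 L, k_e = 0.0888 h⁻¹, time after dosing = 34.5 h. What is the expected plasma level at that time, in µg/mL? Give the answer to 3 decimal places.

C₀ = Dose / Vd = 117.0 / 215 = 0.5442 mg/L
C = C₀ · e^(−k·t) = 0.5442 × e^(−0.08880 × 34.5)
  = 0.5442 × 0.04672 = 0.02543 mg/L
(0.02543 mg/L = 0.02543 µg/mL)

0.025 µg/mL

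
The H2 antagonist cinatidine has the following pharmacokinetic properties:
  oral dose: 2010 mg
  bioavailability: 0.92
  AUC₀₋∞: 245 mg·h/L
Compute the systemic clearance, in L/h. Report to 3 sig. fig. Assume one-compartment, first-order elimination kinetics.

CL = F·Dose / AUC = 0.92 × 2010 / 245 = 7.548 L/h

7.55 L/h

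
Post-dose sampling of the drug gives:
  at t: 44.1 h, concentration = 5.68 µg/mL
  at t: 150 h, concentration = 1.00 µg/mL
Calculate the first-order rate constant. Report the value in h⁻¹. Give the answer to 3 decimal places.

0.016 h⁻¹

k = ln(C₁/C₂) / (t₂ − t₁) = ln(5.68/1.00) / (150 − 44.1)
  = 1.737 / 105.9 = 0.01640 h⁻¹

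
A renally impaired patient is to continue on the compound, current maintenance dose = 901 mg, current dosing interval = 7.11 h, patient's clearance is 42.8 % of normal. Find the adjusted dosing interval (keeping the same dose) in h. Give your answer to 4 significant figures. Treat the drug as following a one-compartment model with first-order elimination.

16.61 h

To keep the same average steady-state level, dosing rate must scale with clearance.
CL ratio = 42.8 / 100 = 0.4280
New interval (same dose) = 7.11 / 0.4280 = 16.61 h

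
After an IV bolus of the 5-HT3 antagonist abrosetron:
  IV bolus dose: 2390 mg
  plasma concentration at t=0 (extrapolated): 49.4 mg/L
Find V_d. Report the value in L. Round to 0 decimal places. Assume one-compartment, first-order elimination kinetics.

Vd = Dose / C₀ = 2390 / 49.4 = 48.38 L

48 L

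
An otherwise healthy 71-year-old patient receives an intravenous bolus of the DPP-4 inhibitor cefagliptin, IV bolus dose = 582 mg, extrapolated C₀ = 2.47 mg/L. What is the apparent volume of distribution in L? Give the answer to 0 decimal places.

Vd = Dose / C₀ = 582.0 / 2.47 = 235.6 L

236 L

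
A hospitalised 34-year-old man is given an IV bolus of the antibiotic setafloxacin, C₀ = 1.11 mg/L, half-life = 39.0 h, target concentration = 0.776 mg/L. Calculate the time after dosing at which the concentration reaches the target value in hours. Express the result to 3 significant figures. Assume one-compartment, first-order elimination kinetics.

20.1 h

k = ln2 / t½ = 0.693147 / 39.0 = 0.01777 h⁻¹
t = ln(C₀ / C) / k = ln(1.110 / 0.776) / 0.01777
  = ln(1.430) / 0.01777 = 0.3577 / 0.01777 = 20.13 h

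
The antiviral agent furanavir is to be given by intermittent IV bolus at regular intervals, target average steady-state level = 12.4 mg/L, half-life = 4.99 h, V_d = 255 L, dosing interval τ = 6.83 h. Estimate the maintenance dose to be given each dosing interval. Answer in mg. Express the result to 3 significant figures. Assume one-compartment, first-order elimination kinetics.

k = ln2 / t½ = 0.693147 / 4.99 = 0.1389 h⁻¹
CL = k × Vd = 0.1389 × 255 = 35.42 L/h
At steady state, Dose/τ = Css × CL.
Dose = Css × CL × τ = 12.4 × 35.42 × 6.83 = 3000 mg

3000 mg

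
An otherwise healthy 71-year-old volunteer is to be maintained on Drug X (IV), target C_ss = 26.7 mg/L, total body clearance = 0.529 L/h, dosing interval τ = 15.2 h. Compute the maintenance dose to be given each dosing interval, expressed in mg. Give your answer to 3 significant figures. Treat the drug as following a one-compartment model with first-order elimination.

At steady state, Dose/τ = Css × CL.
Dose = Css × CL × τ = 26.7 × 0.5290 × 15.2 = 214.7 mg

215 mg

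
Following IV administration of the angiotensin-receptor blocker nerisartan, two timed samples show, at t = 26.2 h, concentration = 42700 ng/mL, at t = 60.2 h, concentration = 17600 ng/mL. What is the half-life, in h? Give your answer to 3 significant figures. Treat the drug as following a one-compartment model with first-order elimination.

k = ln(C₁/C₂) / (t₂ − t₁) = ln(42700/17600) / (60.2 − 26.2)
  = 0.8863 / 34.00 = 0.02607 h⁻¹
t½ = ln2 / k = 0.693147 / 0.02607 = 26.59 h

26.6 h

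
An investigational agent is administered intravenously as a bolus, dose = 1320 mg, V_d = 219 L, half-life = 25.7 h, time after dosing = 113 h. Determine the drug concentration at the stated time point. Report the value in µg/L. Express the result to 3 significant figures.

C₀ = Dose / Vd = 1320 / 219 = 6.027 mg/L
k = ln2 / t½ = 0.693147 / 25.7 = 0.02697 h⁻¹
C = C₀ · e^(−k·t) = 6.027 × e^(−0.02697 × 113)
  = 6.027 × 0.04747 = 0.2861 mg/L
Convert: 0.2861 mg/L × 1000 = 286.1 µg/L

286 µg/L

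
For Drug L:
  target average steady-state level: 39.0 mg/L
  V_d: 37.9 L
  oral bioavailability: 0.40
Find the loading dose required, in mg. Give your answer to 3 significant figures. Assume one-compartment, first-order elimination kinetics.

3700 mg

LD = Css × Vd / F = 39.0 × 37.9 / 0.40 = 3695 mg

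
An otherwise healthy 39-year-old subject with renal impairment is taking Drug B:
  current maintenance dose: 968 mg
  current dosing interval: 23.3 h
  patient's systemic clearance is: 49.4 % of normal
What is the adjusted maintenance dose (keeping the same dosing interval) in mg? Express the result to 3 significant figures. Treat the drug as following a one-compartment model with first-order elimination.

478 mg

To keep the same average steady-state level, dosing rate must scale with clearance.
CL ratio = 49.4 / 100 = 0.4940
New dose (same interval) = 968 × 0.4940 = 478.2 mg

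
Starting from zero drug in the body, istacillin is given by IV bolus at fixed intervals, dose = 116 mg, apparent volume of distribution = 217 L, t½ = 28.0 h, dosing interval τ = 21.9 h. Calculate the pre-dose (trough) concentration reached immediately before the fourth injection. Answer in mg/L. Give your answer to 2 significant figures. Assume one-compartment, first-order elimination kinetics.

0.60 mg/L

C₀ per dose = Dose / Vd = 116 / 217 = 0.5346 mg/L
k = ln2 / t½ = 0.693147 / 28.0 = 0.02476 h⁻¹
Fraction remaining after one interval: r = e^(−kτ) = e^(−0.02476 × 21.9) = 0.5814
Before dose 4, 3 doses have been given (aged 1τ, 2τ, 3τ).
C_trough = C₀ × (r + r² + … + r^3) = C₀ × r(1−r^3)/(1−r)
        = 0.5346 × 0.5814 × (1 − 0.1965) / (1 − 0.5814) = 0.5966 mg/L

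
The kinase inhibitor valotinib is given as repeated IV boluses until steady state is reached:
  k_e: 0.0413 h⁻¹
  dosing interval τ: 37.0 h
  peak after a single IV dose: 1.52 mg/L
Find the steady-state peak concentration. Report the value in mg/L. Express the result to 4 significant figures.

e^(−kτ) = e^(−0.04130 × 37.0) = 0.2169
Accumulation ratio R = 1 / (1 − e^(−kτ)) = 1 / (1 − 0.2169) = 1.277
Steady-state peak = C₀ × R = 1.52 × 1.277 = 1.941 mg/L

1.941 mg/L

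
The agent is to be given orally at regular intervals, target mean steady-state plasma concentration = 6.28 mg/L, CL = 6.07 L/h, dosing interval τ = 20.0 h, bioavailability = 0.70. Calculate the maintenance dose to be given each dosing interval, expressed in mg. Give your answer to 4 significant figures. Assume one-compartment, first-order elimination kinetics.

At steady state, F × (Dose/τ) = Css × CL.
Dose = Css × CL × τ / F = 6.28 × 6.070 × 20.0 / 0.70 = 1089 mg

1089 mg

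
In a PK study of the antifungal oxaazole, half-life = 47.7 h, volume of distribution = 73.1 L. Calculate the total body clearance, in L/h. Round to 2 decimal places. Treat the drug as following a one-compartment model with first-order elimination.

1.06 L/h

k = ln2 / t½ = 0.693147 / 47.7 = 0.01453 h⁻¹
CL = k × Vd = 0.01453 × 73.1 = 1.062 L/h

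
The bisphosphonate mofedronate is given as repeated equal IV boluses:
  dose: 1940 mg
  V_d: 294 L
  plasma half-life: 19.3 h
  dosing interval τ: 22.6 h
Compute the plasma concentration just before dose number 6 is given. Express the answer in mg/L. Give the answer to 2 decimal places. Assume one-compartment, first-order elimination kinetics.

5.18 mg/L

C₀ per dose = Dose / Vd = 1940 / 294 = 6.599 mg/L
k = ln2 / t½ = 0.693147 / 19.3 = 0.03591 h⁻¹
Fraction remaining after one interval: r = e^(−kτ) = e^(−0.03591 × 22.6) = 0.4442
Before dose 6, 5 doses have been given (aged 1τ, 2τ, 3τ, 4τ, 5τ).
C_trough = C₀ × (r + r² + … + r^5) = C₀ × r(1−r^5)/(1−r)
        = 6.599 × 0.4442 × (1 − 0.01729) / (1 − 0.4442) = 5.183 mg/L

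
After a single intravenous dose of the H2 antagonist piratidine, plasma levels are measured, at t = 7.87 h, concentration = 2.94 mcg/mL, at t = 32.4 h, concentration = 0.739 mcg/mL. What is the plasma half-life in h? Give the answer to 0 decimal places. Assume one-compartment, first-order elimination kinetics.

12 h

k = ln(C₁/C₂) / (t₂ − t₁) = ln(2.94/0.739) / (32.4 − 7.87)
  = 1.381 / 24.53 = 0.05630 h⁻¹
t½ = ln2 / k = 0.693147 / 0.05630 = 12.31 h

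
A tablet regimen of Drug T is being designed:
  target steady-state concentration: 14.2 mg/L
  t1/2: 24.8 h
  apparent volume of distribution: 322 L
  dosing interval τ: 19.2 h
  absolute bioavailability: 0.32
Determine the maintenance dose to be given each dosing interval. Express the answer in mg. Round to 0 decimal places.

k = ln2 / t½ = 0.693147 / 24.8 = 0.02795 h⁻¹
CL = k × Vd = 0.02795 × 322 = 9.000 L/h
At steady state, F × (Dose/τ) = Css × CL.
Dose = Css × CL × τ / F = 14.2 × 9.000 × 19.2 / 0.32 = 7668 mg

7668 mg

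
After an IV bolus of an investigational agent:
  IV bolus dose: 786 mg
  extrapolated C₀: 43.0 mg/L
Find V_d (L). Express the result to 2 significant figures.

Vd = Dose / C₀ = 786.0 / 43.0 = 18.28 L

18 L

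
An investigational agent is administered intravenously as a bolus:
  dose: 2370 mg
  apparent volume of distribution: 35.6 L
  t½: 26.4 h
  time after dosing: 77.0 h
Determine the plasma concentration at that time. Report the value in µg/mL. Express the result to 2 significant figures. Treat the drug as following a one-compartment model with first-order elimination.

C₀ = Dose / Vd = 2370 / 35.6 = 66.57 mg/L
k = ln2 / t½ = 0.693147 / 26.4 = 0.02626 h⁻¹
C = C₀ · e^(−k·t) = 66.57 × e^(−0.02626 × 77.0)
  = 66.57 × 0.1324 = 8.814 mg/L
(8.814 mg/L = 8.814 µg/mL)

8.8 µg/mL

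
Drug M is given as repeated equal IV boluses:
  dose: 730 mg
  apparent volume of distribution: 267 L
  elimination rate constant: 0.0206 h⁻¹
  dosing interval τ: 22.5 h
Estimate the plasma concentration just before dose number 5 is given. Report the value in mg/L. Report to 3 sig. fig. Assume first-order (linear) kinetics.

3.91 mg/L

C₀ per dose = Dose / Vd = 730 / 267 = 2.734 mg/L
Fraction remaining after one interval: r = e^(−kτ) = e^(−0.02060 × 22.5) = 0.6291
Before dose 5, 4 doses have been given (aged 1τ, 2τ, 3τ, 4τ).
C_trough = C₀ × (r + r² + … + r^4) = C₀ × r(1−r^4)/(1−r)
        = 2.734 × 0.6291 × (1 − 0.1566) / (1 − 0.6291) = 3.911 mg/L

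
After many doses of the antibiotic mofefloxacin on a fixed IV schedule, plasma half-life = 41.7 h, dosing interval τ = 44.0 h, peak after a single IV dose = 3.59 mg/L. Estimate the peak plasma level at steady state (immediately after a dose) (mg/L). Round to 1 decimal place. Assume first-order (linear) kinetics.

k = ln2 / t½ = 0.693147 / 41.7 = 0.01662 h⁻¹
e^(−kτ) = e^(−0.01662 × 44.0) = 0.4813
Accumulation ratio R = 1 / (1 − e^(−kτ)) = 1 / (1 − 0.4813) = 1.928
Steady-state peak = C₀ × R = 3.59 × 1.928 = 6.922 mg/L

6.9 mg/L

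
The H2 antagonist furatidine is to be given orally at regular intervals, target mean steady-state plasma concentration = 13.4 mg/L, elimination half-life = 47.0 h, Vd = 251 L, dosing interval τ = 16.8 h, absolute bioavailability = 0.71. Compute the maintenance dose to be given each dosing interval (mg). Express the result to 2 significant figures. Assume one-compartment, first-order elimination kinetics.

k = ln2 / t½ = 0.693147 / 47.0 = 0.01475 h⁻¹
CL = k × Vd = 0.01475 × 251 = 3.702 L/h
At steady state, F × (Dose/τ) = Css × CL.
Dose = Css × CL × τ / F = 13.4 × 3.702 × 16.8 / 0.71 = 1174 mg

1200 mg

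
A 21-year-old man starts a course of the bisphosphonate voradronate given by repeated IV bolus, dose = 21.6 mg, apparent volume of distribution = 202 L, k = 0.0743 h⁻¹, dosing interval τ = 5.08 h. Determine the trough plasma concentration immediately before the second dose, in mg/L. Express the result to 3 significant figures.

0.0733 mg/L

C₀ per dose = Dose / Vd = 21.6 / 202 = 0.1069 mg/L
Fraction remaining after one interval: r = e^(−kτ) = e^(−0.07430 × 5.08) = 0.6856
Before dose 2, 1 dose has been given (aged 1τ).
C_trough = C₀ × r = 0.1069 × 0.6856 = 0.07329 mg/L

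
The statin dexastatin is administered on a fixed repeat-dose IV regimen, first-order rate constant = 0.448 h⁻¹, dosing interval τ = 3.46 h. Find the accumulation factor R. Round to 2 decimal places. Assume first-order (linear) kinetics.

1.27

e^(−kτ) = e^(−0.4480 × 3.46) = 0.2122
Accumulation ratio R = 1 / (1 − e^(−kτ)) = 1 / (1 − 0.2122) = 1.269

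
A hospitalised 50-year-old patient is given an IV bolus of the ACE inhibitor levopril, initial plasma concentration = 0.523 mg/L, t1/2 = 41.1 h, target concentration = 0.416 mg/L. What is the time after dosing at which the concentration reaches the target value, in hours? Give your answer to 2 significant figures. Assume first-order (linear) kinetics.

14 h

k = ln2 / t½ = 0.693147 / 41.1 = 0.01686 h⁻¹
t = ln(C₀ / C) / k = ln(0.5230 / 0.416) / 0.01686
  = ln(1.257) / 0.01686 = 0.2287 / 0.01686 = 13.56 h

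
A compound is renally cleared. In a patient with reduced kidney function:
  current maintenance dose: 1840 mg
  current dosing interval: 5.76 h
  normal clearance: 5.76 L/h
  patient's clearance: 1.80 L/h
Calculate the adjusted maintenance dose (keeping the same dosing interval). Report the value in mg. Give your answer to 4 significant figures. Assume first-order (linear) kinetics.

575.0 mg

To keep the same average steady-state level, dosing rate must scale with clearance.
CL ratio = 1.80 / 5.76 = 0.3125
New dose (same interval) = 1840 × 0.3125 = 575.0 mg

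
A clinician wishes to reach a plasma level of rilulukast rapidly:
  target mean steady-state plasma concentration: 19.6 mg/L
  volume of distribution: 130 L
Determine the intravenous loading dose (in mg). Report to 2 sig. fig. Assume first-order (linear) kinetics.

2500 mg

LD = Css × Vd = 19.6 × 130 = 2548 mg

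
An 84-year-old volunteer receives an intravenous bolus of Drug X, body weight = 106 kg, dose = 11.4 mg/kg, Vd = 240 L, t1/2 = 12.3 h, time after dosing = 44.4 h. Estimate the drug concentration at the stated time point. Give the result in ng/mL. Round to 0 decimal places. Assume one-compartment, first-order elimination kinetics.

412 ng/mL

Total dose = 11.4 × 106 = 1208 mg
C₀ = Dose / Vd = 1208 / 240 = 5.033 mg/L
k = ln2 / t½ = 0.693147 / 12.3 = 0.05635 h⁻¹
C = C₀ · e^(−k·t) = 5.033 × e^(−0.05635 × 44.4)
  = 5.033 × 0.08193 = 0.4124 mg/L
Convert: 0.4124 mg/L × 1000 = 412.4 ng/mL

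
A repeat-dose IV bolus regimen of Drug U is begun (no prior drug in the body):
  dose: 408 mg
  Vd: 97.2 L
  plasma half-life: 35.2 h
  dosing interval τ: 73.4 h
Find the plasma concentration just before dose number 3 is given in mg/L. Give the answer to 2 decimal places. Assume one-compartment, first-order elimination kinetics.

C₀ per dose = Dose / Vd = 408 / 97.2 = 4.198 mg/L
k = ln2 / t½ = 0.693147 / 35.2 = 0.01969 h⁻¹
Fraction remaining after one interval: r = e^(−kτ) = e^(−0.01969 × 73.4) = 0.2357
Before dose 3, 2 doses have been given (aged 1τ, 2τ).
C_trough = C₀ × (r + r²) = 4.198 × (0.2357 + 0.05555) = 1.223 mg/L

1.22 mg/L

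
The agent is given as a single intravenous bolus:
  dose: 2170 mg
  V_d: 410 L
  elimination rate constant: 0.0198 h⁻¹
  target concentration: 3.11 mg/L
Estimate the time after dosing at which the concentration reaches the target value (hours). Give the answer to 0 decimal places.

27 h

C₀ = Dose / Vd = 2170 / 410 = 5.293 mg/L
t = ln(C₀ / C) / k = ln(5.293 / 3.11) / 0.01980
  = ln(1.702) / 0.01980 = 0.5318 / 0.01980 = 26.86 h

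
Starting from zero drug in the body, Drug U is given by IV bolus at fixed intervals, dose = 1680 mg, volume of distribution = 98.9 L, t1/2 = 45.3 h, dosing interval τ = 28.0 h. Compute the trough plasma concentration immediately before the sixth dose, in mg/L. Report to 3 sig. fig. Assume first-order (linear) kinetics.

C₀ per dose = Dose / Vd = 1680 / 98.9 = 16.99 mg/L
k = ln2 / t½ = 0.693147 / 45.3 = 0.01530 h⁻¹
Fraction remaining after one interval: r = e^(−kτ) = e^(−0.01530 × 28.0) = 0.6516
Before dose 6, 5 doses have been given (aged 1τ, 2τ, 3τ, 4τ, 5τ).
C_trough = C₀ × (r + r² + … + r^5) = C₀ × r(1−r^5)/(1−r)
        = 16.99 × 0.6516 × (1 − 0.1175) / (1 − 0.6516) = 28.04 mg/L

28.0 mg/L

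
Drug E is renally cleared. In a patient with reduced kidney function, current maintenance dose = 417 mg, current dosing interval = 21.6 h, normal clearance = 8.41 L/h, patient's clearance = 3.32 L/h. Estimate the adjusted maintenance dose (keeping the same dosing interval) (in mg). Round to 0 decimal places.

165 mg

To keep the same average steady-state level, dosing rate must scale with clearance.
CL ratio = 3.32 / 8.41 = 0.3948
New dose (same interval) = 417 × 0.3948 = 164.6 mg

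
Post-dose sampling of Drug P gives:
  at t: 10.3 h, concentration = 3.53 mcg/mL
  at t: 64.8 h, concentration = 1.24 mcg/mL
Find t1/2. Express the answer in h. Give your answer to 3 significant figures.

36.1 h

k = ln(C₁/C₂) / (t₂ − t₁) = ln(3.53/1.24) / (64.8 − 10.3)
  = 1.046 / 54.50 = 0.01919 h⁻¹
t½ = ln2 / k = 0.693147 / 0.01919 = 36.12 h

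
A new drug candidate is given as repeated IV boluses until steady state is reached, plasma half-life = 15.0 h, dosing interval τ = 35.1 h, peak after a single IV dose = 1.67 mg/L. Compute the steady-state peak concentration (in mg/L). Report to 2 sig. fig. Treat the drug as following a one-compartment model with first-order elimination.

2.1 mg/L

k = ln2 / t½ = 0.693147 / 15.0 = 0.04621 h⁻¹
e^(−kτ) = e^(−0.04621 × 35.1) = 0.1975
Accumulation ratio R = 1 / (1 − e^(−kτ)) = 1 / (1 − 0.1975) = 1.246
Steady-state peak = C₀ × R = 1.67 × 1.246 = 2.081 mg/L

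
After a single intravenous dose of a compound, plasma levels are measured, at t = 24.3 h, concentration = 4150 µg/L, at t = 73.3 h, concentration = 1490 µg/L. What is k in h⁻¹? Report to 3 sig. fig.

0.0209 h⁻¹

k = ln(C₁/C₂) / (t₂ − t₁) = ln(4150/1490) / (73.3 − 24.3)
  = 1.024 / 49.00 = 0.02090 h⁻¹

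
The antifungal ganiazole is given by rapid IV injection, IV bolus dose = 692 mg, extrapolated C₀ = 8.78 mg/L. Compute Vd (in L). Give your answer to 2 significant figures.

79 L

Vd = Dose / C₀ = 692.0 / 8.78 = 78.82 L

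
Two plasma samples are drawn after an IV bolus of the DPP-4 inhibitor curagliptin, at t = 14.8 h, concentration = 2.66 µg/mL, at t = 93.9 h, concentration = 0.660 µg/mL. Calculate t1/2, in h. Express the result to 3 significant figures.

k = ln(C₁/C₂) / (t₂ − t₁) = ln(2.66/0.660) / (93.9 − 14.8)
  = 1.394 / 79.10 = 0.01762 h⁻¹
t½ = ln2 / k = 0.693147 / 0.01762 = 39.34 h

39.3 h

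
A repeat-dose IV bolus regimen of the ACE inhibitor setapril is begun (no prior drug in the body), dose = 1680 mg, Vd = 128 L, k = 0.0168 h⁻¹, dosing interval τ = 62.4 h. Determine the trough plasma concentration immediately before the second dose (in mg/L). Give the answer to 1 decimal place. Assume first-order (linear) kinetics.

C₀ per dose = Dose / Vd = 1680 / 128 = 13.13 mg/L
Fraction remaining after one interval: r = e^(−kτ) = e^(−0.01680 × 62.4) = 0.3505
Before dose 2, 1 dose has been given (aged 1τ).
C_trough = C₀ × r = 13.13 × 0.3505 = 4.602 mg/L

4.6 mg/L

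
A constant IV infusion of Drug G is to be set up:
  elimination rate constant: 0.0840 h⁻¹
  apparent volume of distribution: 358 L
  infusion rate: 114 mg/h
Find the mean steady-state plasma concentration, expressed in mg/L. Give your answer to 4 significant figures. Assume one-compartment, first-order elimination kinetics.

3.791 mg/L

CL = k × Vd = 0.08400 × 358 = 30.07 L/h
At steady state Css = R₀ / CL = 114 / 30.07 = 3.791 mg/L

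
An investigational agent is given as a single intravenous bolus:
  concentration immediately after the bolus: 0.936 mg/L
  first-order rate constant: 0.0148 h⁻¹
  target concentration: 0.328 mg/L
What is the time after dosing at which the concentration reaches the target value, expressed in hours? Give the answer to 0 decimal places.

t = ln(C₀ / C) / k = ln(0.9360 / 0.328) / 0.01480
  = ln(2.854) / 0.01480 = 1.049 / 0.01480 = 70.88 h

71 h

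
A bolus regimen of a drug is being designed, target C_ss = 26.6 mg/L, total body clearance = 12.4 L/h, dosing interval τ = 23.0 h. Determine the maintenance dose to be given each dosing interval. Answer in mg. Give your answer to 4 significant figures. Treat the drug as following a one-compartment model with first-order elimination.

At steady state, Dose/τ = Css × CL.
Dose = Css × CL × τ = 26.6 × 12.40 × 23.0 = 7586 mg

7586 mg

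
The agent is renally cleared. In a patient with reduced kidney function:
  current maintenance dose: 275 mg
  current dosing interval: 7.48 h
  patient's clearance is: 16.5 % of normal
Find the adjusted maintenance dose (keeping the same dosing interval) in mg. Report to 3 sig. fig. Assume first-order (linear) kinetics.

To keep the same average steady-state level, dosing rate must scale with clearance.
CL ratio = 16.5 / 100 = 0.1650
New dose (same interval) = 275 × 0.1650 = 45.38 mg

45.4 mg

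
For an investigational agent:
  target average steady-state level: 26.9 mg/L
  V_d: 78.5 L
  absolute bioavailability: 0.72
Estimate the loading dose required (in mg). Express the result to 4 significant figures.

LD = Css × Vd / F = 26.9 × 78.5 / 0.72 = 2933 mg

2933 mg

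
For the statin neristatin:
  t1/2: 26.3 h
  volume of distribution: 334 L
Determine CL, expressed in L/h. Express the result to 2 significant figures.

8.8 L/h

k = ln2 / t½ = 0.693147 / 26.3 = 0.02636 h⁻¹
CL = k × Vd = 0.02636 × 334 = 8.804 L/h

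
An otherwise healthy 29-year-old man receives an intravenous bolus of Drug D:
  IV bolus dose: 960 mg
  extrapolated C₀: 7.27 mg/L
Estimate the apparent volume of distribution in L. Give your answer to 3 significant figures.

Vd = Dose / C₀ = 960.0 / 7.27 = 132.0 L

132 L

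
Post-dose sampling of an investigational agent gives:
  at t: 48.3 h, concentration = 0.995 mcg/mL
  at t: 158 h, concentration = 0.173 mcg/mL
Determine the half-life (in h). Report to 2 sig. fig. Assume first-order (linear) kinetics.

k = ln(C₁/C₂) / (t₂ − t₁) = ln(0.995/0.173) / (158 − 48.3)
  = 1.749 / 109.7 = 0.01594 h⁻¹
t½ = ln2 / k = 0.693147 / 0.01594 = 43.48 h

43 h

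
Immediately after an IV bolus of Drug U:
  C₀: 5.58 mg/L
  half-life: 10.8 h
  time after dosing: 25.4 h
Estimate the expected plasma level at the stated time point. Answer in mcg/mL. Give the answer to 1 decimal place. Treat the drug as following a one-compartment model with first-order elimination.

1.1 mcg/mL

k = ln2 / t½ = 0.693147 / 10.8 = 0.06418 h⁻¹
C = C₀ · e^(−k·t) = 5.580 × e^(−0.06418 × 25.4)
  = 5.580 × 0.1959 = 1.093 mg/L
(1.093 mg/L = 1.093 mcg/mL)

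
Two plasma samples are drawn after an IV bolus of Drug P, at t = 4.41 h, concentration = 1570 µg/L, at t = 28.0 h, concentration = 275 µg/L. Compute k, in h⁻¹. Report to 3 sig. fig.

0.0738 h⁻¹

k = ln(C₁/C₂) / (t₂ − t₁) = ln(1570/275) / (28.0 − 4.41)
  = 1.742 / 23.59 = 0.07384 h⁻¹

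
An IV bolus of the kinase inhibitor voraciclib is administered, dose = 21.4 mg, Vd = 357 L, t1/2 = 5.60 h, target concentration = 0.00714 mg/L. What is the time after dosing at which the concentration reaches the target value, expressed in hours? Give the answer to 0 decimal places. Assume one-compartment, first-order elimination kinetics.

17 h

C₀ = Dose / Vd = 21.40 / 357 = 0.05994 mg/L
k = ln2 / t½ = 0.693147 / 5.60 = 0.1238 h⁻¹
t = ln(C₀ / C) / k = ln(0.05994 / 0.00714) / 0.1238
  = ln(8.395) / 0.1238 = 2.128 / 0.1238 = 17.19 h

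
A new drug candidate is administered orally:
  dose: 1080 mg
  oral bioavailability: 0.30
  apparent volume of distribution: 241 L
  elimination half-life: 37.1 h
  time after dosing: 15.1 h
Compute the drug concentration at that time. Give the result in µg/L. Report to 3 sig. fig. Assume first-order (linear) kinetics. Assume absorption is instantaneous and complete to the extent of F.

Amount reaching circulation = F × Dose = 0.30 × 1080 = 324.0 mg
C₀ = F·Dose / Vd = 324.0 / 241 = 1.344 mg/L
k = ln2 / t½ = 0.693147 / 37.1 = 0.01868 h⁻¹
C = C₀ · e^(−k·t) = 1.344 × e^(−0.01868 × 15.1)
  = 1.344 × 0.7542 = 1.014 mg/L
Convert: 1.014 mg/L × 1000 = 1014 µg/L

1010 µg/L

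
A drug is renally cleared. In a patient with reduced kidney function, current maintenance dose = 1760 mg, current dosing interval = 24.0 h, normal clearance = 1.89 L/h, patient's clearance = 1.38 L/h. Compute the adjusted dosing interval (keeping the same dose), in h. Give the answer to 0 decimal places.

To keep the same average steady-state level, dosing rate must scale with clearance.
CL ratio = 1.38 / 1.89 = 0.7302
New interval (same dose) = 24.0 / 0.7302 = 32.87 h

33 h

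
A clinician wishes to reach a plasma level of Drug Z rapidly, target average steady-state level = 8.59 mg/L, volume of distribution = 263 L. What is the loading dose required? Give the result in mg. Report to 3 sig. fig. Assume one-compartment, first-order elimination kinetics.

2260 mg

LD = Css × Vd = 8.59 × 263 = 2259 mg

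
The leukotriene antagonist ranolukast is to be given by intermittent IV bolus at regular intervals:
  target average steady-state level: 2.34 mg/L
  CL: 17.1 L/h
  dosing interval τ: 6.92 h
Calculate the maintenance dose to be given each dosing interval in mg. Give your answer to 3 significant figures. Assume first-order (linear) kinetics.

277 mg

At steady state, Dose/τ = Css × CL.
Dose = Css × CL × τ = 2.34 × 17.10 × 6.92 = 276.9 mg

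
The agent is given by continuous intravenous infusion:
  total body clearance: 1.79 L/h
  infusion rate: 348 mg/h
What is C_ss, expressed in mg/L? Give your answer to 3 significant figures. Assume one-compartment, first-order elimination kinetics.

At steady state Css = R₀ / CL = 348 / 1.790 = 194.4 mg/L

194 mg/L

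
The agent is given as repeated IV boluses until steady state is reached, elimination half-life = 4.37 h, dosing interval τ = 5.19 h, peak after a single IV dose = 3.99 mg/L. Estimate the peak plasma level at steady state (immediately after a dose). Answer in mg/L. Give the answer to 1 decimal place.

k = ln2 / t½ = 0.693147 / 4.37 = 0.1586 h⁻¹
e^(−kτ) = e^(−0.1586 × 5.19) = 0.4391
Accumulation ratio R = 1 / (1 − e^(−kτ)) = 1 / (1 − 0.4391) = 1.783
Steady-state peak = C₀ × R = 3.99 × 1.783 = 7.114 mg/L

7.1 mg/L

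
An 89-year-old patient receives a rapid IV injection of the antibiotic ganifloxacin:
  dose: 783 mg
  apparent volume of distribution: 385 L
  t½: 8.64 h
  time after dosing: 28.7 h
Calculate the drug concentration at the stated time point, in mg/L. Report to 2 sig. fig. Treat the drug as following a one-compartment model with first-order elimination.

0.20 mg/L

C₀ = Dose / Vd = 783.0 / 385 = 2.034 mg/L
k = ln2 / t½ = 0.693147 / 8.64 = 0.08023 h⁻¹
C = C₀ · e^(−k·t) = 2.034 × e^(−0.08023 × 28.7)
  = 2.034 × 0.1000 = 0.2034 mg/L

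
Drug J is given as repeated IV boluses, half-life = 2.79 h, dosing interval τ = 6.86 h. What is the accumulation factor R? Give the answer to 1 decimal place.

1.2

k = ln2 / t½ = 0.693147 / 2.79 = 0.2484 h⁻¹
e^(−kτ) = e^(−0.2484 × 6.86) = 0.1819
Accumulation ratio R = 1 / (1 − e^(−kτ)) = 1 / (1 − 0.1819) = 1.222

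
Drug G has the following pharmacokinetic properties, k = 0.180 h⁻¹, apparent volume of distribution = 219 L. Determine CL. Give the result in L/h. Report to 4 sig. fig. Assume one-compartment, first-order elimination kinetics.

CL = k × Vd = 0.180 × 219 = 39.42 L/h

39.42 L/h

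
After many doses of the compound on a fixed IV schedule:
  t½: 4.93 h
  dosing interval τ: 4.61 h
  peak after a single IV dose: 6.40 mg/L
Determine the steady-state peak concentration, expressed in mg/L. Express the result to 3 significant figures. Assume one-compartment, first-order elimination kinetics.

k = ln2 / t½ = 0.693147 / 4.93 = 0.1406 h⁻¹
e^(−kτ) = e^(−0.1406 × 4.61) = 0.5230
Accumulation ratio R = 1 / (1 − e^(−kτ)) = 1 / (1 − 0.5230) = 2.096
Steady-state peak = C₀ × R = 6.40 × 2.096 = 13.41 mg/L

13.4 mg/L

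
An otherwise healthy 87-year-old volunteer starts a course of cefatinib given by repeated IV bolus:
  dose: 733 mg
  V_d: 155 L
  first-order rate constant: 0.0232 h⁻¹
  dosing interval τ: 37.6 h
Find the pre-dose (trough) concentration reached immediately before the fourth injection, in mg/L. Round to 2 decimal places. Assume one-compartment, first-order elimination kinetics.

3.15 mg/L

C₀ per dose = Dose / Vd = 733 / 155 = 4.729 mg/L
Fraction remaining after one interval: r = e^(−kτ) = e^(−0.02320 × 37.6) = 0.4180
Before dose 4, 3 doses have been given (aged 1τ, 2τ, 3τ).
C_trough = C₀ × (r + r² + … + r^3) = C₀ × r(1−r^3)/(1−r)
        = 4.729 × 0.4180 × (1 − 0.07303) / (1 − 0.4180) = 3.148 mg/L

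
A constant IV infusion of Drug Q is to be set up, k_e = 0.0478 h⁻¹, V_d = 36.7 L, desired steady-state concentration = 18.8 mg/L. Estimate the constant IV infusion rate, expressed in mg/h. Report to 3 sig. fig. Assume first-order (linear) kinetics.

CL = k × Vd = 0.04780 × 36.7 = 1.754 L/h
At steady state, infusion rate R₀ = Css × CL = 18.8 × 1.754 = 32.98 mg/h

33.0 mg/h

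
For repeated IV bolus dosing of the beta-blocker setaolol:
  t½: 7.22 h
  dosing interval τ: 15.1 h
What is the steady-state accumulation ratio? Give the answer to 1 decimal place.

1.3

k = ln2 / t½ = 0.693147 / 7.22 = 0.09600 h⁻¹
e^(−kτ) = e^(−0.09600 × 15.1) = 0.2347
Accumulation ratio R = 1 / (1 − e^(−kτ)) = 1 / (1 − 0.2347) = 1.307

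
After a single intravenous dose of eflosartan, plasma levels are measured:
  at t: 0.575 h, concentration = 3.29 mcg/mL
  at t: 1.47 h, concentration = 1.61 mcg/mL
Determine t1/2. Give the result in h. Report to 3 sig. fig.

k = ln(C₁/C₂) / (t₂ − t₁) = ln(3.29/1.61) / (1.47 − 0.575)
  = 0.7147 / 0.8950 = 0.7985 h⁻¹
t½ = ln2 / k = 0.693147 / 0.7985 = 0.8681 h

0.868 h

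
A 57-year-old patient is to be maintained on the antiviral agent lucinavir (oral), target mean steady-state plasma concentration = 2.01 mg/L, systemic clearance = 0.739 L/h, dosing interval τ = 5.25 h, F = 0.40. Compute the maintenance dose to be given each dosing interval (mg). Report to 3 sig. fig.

At steady state, F × (Dose/τ) = Css × CL.
Dose = Css × CL × τ / F = 2.01 × 0.7390 × 5.25 / 0.40 = 19.50 mg

19.5 mg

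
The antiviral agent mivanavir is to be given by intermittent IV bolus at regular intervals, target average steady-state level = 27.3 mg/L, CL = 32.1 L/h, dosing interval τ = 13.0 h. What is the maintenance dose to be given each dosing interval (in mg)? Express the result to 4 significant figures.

11390 mg

At steady state, Dose/τ = Css × CL.
Dose = Css × CL × τ = 27.3 × 32.10 × 13.0 = 11390 mg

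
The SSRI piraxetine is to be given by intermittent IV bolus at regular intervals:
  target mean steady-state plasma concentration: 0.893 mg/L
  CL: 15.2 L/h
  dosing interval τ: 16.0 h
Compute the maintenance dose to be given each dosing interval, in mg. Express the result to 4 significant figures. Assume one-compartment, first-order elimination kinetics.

At steady state, Dose/τ = Css × CL.
Dose = Css × CL × τ = 0.893 × 15.20 × 16.0 = 217.2 mg

217.2 mg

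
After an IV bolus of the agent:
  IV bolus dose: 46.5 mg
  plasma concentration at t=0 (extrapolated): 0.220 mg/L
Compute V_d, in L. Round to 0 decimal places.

Vd = Dose / C₀ = 46.50 / 0.220 = 211.4 L

211 L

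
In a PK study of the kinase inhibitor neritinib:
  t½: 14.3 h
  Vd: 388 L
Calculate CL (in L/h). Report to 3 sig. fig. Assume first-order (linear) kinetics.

18.8 L/h

k = ln2 / t½ = 0.693147 / 14.3 = 0.04847 h⁻¹
CL = k × Vd = 0.04847 × 388 = 18.81 L/h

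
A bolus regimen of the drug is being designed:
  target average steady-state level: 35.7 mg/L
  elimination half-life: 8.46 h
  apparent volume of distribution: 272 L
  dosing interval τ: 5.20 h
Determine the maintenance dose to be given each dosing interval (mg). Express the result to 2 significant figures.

k = ln2 / t½ = 0.693147 / 8.46 = 0.08193 h⁻¹
CL = k × Vd = 0.08193 × 272 = 22.28 L/h
At steady state, Dose/τ = Css × CL.
Dose = Css × CL × τ = 35.7 × 22.28 × 5.20 = 4136 mg

4100 mg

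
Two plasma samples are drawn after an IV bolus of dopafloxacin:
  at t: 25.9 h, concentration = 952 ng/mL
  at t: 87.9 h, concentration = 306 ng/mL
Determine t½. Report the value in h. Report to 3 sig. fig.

k = ln(C₁/C₂) / (t₂ − t₁) = ln(952/306) / (87.9 − 25.9)
  = 1.135 / 62.00 = 0.01831 h⁻¹
t½ = ln2 / k = 0.693147 / 0.01831 = 37.86 h

37.9 h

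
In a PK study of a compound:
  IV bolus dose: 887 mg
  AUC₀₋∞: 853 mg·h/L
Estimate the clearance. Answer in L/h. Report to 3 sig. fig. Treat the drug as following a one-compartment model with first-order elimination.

CL = Dose / AUC = 887 / 853 = 1.040 L/h

1.04 L/h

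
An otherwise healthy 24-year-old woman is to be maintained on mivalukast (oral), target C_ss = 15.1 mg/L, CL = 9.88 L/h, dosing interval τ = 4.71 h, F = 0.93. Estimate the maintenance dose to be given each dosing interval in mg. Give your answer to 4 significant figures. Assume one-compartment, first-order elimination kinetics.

755.6 mg

At steady state, F × (Dose/τ) = Css × CL.
Dose = Css × CL × τ / F = 15.1 × 9.880 × 4.71 / 0.93 = 755.6 mg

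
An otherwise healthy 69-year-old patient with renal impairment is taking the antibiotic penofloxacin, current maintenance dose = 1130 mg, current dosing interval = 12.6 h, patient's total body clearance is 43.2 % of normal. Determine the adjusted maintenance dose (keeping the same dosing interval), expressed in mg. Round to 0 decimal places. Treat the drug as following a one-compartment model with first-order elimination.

To keep the same average steady-state level, dosing rate must scale with clearance.
CL ratio = 43.2 / 100 = 0.4320
New dose (same interval) = 1130 × 0.4320 = 488.2 mg

488 mg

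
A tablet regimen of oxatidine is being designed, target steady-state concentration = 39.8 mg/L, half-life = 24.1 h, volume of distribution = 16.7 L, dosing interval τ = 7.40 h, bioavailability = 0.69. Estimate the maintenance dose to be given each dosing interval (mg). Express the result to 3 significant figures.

k = ln2 / t½ = 0.693147 / 24.1 = 0.02876 h⁻¹
CL = k × Vd = 0.02876 × 16.7 = 0.4803 L/h
At steady state, F × (Dose/τ) = Css × CL.
Dose = Css × CL × τ / F = 39.8 × 0.4803 × 7.40 / 0.69 = 205.0 mg

205 mg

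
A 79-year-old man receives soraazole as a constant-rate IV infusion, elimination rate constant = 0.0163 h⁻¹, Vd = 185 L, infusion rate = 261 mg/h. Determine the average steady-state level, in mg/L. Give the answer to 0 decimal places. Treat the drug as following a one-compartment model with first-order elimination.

CL = k × Vd = 0.01630 × 185 = 3.016 L/h
At steady state Css = R₀ / CL = 261 / 3.016 = 86.54 mg/L

87 mg/L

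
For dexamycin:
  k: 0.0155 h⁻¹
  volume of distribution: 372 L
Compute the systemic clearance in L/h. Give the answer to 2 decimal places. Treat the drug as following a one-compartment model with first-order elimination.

CL = k × Vd = 0.0155 × 372 = 5.766 L/h

5.77 L/h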